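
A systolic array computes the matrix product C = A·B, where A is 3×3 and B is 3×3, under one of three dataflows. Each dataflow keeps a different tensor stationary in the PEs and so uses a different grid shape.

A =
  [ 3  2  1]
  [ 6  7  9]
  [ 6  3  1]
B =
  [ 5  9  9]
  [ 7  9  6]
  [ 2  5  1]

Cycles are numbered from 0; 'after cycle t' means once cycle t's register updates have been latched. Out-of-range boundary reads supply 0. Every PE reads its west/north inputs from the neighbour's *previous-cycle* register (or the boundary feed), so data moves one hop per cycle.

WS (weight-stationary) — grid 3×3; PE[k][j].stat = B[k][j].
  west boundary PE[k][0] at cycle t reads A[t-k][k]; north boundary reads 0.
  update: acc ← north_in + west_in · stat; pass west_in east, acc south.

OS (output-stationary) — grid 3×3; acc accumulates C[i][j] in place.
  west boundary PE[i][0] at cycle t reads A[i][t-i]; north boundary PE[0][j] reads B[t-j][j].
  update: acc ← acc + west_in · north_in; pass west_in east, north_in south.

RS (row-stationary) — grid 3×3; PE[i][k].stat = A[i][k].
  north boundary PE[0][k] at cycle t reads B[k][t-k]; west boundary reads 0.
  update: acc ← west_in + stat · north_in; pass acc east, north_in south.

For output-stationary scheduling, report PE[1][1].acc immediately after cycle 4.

OS (3×3). Following PE[1][1] plus its west/north inputs:
  step 0 · PE0,1: acc=0; fwd→0 fwd↓0
  step 0 · PE1,0: acc=0; fwd→0 fwd↓0
  step 0 · PE1,1: acc=0; fwd→0 fwd↓0
  step 1 · PE0,1: acc=27; fwd→3 fwd↓9
  step 1 · PE1,0: acc=30; fwd→6 fwd↓5
  step 1 · PE1,1: acc=0; fwd→0 fwd↓0
  step 2 · PE0,1: acc=45; fwd→2 fwd↓9
  step 2 · PE1,0: acc=79; fwd→7 fwd↓7
  step 2 · PE1,1: acc=54; fwd→6 fwd↓9
  step 3 · PE0,1: acc=50; fwd→1 fwd↓5
  step 3 · PE1,0: acc=97; fwd→9 fwd↓2
  step 3 · PE1,1: acc=117; fwd→7 fwd↓9
  step 4 · PE0,1: acc=50; fwd→0 fwd↓0
  step 4 · PE1,0: acc=97; fwd→0 fwd↓0
  step 4 · PE1,1: acc=162; fwd→9 fwd↓5

PE[1][1].acc = 162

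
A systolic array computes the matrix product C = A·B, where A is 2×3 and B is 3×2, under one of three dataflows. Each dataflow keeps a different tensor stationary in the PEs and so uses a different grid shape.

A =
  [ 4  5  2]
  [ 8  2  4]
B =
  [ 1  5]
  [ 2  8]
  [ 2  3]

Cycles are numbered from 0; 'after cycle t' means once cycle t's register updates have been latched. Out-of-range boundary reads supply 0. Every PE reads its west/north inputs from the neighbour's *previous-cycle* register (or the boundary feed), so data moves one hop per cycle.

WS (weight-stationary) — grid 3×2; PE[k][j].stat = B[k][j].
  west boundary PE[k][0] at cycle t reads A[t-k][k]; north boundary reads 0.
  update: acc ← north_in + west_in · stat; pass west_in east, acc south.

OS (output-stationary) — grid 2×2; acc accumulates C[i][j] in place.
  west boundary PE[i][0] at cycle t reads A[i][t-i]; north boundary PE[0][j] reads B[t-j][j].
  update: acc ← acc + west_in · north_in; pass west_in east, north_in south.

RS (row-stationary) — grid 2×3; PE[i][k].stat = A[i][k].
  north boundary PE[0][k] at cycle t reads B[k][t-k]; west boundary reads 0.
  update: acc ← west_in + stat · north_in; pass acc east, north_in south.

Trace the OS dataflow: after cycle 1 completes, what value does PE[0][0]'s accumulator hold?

PE[0][0].acc = 14

OS 2×2: PE[0][0] cycle-by-cycle (with neighbour feeds):
  c0 r0c0: 4 / 4 / 1
  c1 r0c0: 14 / 5 / 2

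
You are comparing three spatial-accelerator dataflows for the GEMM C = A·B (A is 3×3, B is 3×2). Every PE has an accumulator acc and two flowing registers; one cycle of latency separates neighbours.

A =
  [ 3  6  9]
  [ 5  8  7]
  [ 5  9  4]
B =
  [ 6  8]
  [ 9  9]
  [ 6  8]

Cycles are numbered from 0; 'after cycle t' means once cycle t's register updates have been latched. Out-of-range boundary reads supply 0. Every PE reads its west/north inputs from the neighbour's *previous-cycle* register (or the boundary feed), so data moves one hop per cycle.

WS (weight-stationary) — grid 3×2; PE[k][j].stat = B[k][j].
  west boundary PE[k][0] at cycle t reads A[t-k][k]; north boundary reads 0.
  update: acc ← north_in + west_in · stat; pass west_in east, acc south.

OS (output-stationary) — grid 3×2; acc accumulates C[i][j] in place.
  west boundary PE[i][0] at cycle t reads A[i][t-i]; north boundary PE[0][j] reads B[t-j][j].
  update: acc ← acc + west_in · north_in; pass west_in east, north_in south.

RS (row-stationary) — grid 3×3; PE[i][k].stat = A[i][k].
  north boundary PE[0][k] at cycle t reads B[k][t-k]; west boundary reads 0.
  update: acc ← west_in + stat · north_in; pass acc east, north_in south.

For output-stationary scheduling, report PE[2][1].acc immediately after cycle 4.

Tracing OS — 3×2 array, target PE[2][1]:
  c0 r1c1: 0 / 0 / 0
  c0 r2c0: 0 / 0 / 0
  c0 r2c1: 0 / 0 / 0
  c1 r1c1: 0 / 0 / 0
  c1 r2c0: 0 / 0 / 0
  c1 r2c1: 0 / 0 / 0
  c2 r1c1: 40 / 5 / 8
  c2 r2c0: 30 / 5 / 6
  c2 r2c1: 0 / 0 / 0
  c3 r1c1: 112 / 8 / 9
  c3 r2c0: 111 / 9 / 9
  c3 r2c1: 40 / 5 / 8
  c4 r1c1: 168 / 7 / 8
  c4 r2c0: 135 / 4 / 6
  c4 r2c1: 121 / 9 / 9

PE[2][1].acc = 121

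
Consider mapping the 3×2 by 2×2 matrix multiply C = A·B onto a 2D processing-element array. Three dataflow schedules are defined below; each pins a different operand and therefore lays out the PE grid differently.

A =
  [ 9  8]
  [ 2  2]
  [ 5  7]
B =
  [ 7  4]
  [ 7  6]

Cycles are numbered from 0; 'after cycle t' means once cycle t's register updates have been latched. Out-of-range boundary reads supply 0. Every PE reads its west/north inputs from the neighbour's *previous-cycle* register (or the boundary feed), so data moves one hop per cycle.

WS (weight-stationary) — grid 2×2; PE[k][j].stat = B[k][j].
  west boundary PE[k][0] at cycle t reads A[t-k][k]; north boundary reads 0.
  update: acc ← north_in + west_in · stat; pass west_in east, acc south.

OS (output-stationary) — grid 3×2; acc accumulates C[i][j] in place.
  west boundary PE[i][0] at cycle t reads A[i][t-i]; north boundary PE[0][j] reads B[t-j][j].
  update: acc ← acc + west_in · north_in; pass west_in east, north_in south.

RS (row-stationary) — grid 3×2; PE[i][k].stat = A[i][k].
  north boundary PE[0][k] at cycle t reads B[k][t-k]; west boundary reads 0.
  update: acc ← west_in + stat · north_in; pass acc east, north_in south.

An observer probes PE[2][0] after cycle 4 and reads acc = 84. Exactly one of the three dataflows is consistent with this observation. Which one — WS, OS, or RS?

dataflow = OS

— WS: 2×2 array has no PE[2][0].
OS (3×2 grid), PE[2][0]:
  after 0 — PE[2][0] acc=0, pass-E 0, pass-S 0
  after 1 — PE[2][0] acc=0, pass-E 0, pass-S 0
  after 2 — PE[2][0] acc=35, pass-E 5, pass-S 7
  after 3 — PE[2][0] acc=84, pass-E 7, pass-S 7
  after 4 — PE[2][0] acc=84, pass-E 0, pass-S 0
RS (3×2 grid), PE[2][0]:
  after 0 — PE[2][0] acc=0, pass-E 0, pass-S 0
  after 1 — PE[2][0] acc=0, pass-E 0, pass-S 0
  after 2 — PE[2][0] acc=35, pass-E 35, pass-S 7
  after 3 — PE[2][0] acc=20, pass-E 20, pass-S 4
  after 4 — PE[2][0] acc=0, pass-E 0, pass-S 0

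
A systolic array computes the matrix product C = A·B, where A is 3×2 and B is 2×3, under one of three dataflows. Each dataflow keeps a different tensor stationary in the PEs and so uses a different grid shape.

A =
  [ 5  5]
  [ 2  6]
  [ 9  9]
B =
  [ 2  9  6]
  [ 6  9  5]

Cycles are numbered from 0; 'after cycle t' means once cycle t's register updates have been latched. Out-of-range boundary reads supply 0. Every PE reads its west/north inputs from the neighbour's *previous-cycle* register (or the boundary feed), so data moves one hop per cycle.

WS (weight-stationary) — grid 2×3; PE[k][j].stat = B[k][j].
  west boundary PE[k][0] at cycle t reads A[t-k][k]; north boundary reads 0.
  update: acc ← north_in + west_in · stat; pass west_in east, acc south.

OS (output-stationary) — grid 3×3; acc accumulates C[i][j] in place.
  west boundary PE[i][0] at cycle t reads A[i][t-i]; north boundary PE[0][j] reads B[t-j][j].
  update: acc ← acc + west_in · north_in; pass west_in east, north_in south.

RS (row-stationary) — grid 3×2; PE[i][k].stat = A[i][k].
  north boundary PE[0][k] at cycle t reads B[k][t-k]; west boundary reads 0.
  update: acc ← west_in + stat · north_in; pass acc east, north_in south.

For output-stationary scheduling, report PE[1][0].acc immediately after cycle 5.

OS 3×3: PE[1][0] cycle-by-cycle (with neighbour feeds):
  t=0 PE[0][0]: acc=10 h=5 v=2
  t=0 PE[1][0]: acc=0 h=0 v=0
  t=1 PE[0][0]: acc=40 h=5 v=6
  t=1 PE[1][0]: acc=4 h=2 v=2
  t=2 PE[0][0]: acc=40 h=0 v=0
  t=2 PE[1][0]: acc=40 h=6 v=6
  t=3 PE[0][0]: acc=40 h=0 v=0
  t=3 PE[1][0]: acc=40 h=0 v=0
  t=4 PE[0][0]: acc=40 h=0 v=0
  t=4 PE[1][0]: acc=40 h=0 v=0
  t=5 PE[0][0]: acc=40 h=0 v=0
  t=5 PE[1][0]: acc=40 h=0 v=0

PE[1][0].acc = 40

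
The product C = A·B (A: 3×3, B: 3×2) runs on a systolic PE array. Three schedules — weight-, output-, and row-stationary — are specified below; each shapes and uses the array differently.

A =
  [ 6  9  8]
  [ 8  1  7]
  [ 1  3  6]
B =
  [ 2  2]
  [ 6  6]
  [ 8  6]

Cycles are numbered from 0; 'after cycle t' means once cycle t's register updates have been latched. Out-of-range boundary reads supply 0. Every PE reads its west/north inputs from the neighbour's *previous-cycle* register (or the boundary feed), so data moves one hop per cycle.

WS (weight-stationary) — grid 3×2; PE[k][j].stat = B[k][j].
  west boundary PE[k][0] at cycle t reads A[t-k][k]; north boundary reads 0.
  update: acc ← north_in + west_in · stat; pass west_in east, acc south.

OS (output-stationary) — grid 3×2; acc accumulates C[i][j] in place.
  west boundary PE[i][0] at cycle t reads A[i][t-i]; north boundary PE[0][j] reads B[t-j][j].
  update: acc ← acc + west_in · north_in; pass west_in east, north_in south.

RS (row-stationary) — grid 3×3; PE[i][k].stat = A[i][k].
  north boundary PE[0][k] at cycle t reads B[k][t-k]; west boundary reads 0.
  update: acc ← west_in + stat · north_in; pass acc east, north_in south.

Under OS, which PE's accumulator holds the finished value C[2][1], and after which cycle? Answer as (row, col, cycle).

(row, col, cycle) = (2, 1, 5)

OS: C[2][1] accumulates in PE[2][1]:
  t=0 PE[2][1]: acc=0 h=0 v=0
  t=1 PE[2][1]: acc=0 h=0 v=0
  t=2 PE[2][1]: acc=0 h=0 v=0
  t=3 PE[2][1]: acc=2 h=1 v=2
  t=4 PE[2][1]: acc=20 h=3 v=6
  t=5 PE[2][1]: acc=56 h=6 v=6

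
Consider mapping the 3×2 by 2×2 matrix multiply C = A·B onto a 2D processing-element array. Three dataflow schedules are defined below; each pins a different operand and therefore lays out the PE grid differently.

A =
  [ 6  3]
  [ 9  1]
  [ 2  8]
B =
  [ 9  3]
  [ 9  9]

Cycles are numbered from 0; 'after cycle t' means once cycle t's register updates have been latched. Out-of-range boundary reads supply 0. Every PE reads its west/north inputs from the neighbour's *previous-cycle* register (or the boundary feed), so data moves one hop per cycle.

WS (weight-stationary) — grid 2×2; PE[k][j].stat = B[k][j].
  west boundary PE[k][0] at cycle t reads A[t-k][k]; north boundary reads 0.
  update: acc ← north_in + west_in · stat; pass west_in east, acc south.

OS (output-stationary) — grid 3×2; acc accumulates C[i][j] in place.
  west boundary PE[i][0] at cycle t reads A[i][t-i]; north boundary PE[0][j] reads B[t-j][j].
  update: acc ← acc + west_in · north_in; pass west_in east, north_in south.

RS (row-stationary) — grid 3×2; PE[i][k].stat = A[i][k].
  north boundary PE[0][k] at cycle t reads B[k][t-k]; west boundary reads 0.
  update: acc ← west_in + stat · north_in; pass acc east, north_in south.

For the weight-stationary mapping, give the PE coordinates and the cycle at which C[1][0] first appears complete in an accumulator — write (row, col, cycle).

(row, col, cycle) = (1, 0, 2)

WS — PE[1][0] is where C[1][0] collects:
  step 0 · PE1,0: acc=0; fwd→0 fwd↓0
  step 1 · PE1,0: acc=81; fwd→3 fwd↓81
  step 2 · PE1,0: acc=90; fwd→1 fwd↓90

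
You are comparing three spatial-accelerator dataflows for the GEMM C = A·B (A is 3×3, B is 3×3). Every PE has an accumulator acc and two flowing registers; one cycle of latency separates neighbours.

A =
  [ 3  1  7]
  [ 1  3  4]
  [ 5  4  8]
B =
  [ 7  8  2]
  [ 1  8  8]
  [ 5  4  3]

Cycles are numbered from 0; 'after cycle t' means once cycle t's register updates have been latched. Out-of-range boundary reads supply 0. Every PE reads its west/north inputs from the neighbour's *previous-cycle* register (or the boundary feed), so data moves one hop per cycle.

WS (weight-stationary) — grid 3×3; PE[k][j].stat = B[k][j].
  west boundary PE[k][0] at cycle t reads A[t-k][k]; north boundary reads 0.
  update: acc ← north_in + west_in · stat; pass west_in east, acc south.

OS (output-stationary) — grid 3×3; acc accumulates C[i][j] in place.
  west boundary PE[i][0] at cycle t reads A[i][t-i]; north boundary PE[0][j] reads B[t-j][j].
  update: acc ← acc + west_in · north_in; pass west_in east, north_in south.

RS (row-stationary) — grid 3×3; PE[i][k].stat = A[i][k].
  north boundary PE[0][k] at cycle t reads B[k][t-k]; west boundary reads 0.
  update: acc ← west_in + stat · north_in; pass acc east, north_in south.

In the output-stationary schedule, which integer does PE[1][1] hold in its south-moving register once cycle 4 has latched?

Tracing OS — 3×3 array, target PE[1][1]:
  0: (0,1).acc=0  regs=<0,0>
  0: (1,0).acc=0  regs=<0,0>
  0: (1,1).acc=0  regs=<0,0>
  1: (0,1).acc=24  regs=<3,8>
  1: (1,0).acc=7  regs=<1,7>
  1: (1,1).acc=0  regs=<0,0>
  2: (0,1).acc=32  regs=<1,8>
  2: (1,0).acc=10  regs=<3,1>
  2: (1,1).acc=8  regs=<1,8>
  3: (0,1).acc=60  regs=<7,4>
  3: (1,0).acc=30  regs=<4,5>
  3: (1,1).acc=32  regs=<3,8>
  4: (0,1).acc=60  regs=<0,0>
  4: (1,0).acc=30  regs=<0,0>
  4: (1,1).acc=48  regs=<4,4>

register = 4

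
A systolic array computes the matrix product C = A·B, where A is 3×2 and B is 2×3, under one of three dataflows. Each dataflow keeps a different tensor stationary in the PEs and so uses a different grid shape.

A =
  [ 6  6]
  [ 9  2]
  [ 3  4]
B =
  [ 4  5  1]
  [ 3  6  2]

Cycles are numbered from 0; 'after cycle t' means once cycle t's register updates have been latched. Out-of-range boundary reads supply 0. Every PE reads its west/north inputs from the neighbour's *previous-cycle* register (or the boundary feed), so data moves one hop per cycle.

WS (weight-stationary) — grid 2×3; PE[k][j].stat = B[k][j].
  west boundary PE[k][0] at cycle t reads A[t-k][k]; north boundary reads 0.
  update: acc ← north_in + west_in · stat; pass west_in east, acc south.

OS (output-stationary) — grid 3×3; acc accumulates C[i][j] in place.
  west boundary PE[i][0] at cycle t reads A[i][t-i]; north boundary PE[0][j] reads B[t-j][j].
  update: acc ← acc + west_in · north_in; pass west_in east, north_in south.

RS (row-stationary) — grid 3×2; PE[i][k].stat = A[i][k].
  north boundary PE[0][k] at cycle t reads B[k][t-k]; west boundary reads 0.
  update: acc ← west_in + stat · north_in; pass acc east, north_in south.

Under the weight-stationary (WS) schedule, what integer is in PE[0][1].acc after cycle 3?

PE[0][1].acc = 15

Tracing WS — 2×3 array, target PE[0][1]:
  after 0 — PE[0][0] acc=24, pass-E 6, pass-S 24
  after 0 — PE[0][1] acc=0, pass-E 0, pass-S 0
  after 1 — PE[0][0] acc=36, pass-E 9, pass-S 36
  after 1 — PE[0][1] acc=30, pass-E 6, pass-S 30
  after 2 — PE[0][0] acc=12, pass-E 3, pass-S 12
  after 2 — PE[0][1] acc=45, pass-E 9, pass-S 45
  after 3 — PE[0][0] acc=0, pass-E 0, pass-S 0
  after 3 — PE[0][1] acc=15, pass-E 3, pass-S 15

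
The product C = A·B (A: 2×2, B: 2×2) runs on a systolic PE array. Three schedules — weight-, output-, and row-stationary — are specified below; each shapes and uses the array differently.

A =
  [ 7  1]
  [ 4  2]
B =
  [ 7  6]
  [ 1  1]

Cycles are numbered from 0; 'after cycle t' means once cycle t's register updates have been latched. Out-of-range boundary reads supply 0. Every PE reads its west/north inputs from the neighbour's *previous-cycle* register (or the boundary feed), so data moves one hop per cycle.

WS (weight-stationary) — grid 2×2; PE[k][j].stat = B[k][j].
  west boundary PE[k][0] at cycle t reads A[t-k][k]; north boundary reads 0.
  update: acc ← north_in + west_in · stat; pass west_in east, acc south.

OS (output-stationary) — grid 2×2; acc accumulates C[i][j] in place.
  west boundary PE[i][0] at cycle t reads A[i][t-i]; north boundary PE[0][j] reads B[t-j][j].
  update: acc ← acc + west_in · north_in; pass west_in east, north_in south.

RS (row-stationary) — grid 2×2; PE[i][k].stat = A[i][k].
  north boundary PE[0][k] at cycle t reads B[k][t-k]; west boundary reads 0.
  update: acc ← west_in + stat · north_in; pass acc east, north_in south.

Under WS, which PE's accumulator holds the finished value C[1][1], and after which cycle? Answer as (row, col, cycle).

(row, col, cycle) = (1, 1, 3)

WS: C[1][1] accumulates in PE[1][1]:
  0: (1,1).acc=0  regs=<0,0>
  1: (1,1).acc=0  regs=<0,0>
  2: (1,1).acc=43  regs=<1,43>
  3: (1,1).acc=26  regs=<2,26>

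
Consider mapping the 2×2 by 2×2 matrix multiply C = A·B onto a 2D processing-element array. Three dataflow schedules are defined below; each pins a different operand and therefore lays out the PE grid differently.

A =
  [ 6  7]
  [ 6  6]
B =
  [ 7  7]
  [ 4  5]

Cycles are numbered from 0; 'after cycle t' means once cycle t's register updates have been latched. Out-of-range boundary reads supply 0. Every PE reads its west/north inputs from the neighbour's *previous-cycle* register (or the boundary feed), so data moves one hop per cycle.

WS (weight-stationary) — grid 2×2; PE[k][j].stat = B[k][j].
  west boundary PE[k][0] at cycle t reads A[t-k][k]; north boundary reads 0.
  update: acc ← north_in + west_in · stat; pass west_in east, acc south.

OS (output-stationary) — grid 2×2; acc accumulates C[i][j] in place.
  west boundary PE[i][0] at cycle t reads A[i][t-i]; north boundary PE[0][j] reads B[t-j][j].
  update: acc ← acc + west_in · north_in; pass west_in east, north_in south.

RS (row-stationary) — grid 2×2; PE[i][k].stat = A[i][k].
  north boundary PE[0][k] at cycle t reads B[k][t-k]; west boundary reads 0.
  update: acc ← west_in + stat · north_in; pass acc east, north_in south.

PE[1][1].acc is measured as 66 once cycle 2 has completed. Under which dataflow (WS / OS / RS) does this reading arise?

— WS: 2×2; PE[1][1] trace:
  after 0 — PE[1][1] acc=0, pass-E 0, pass-S 0
  after 1 — PE[1][1] acc=0, pass-E 0, pass-S 0
  after 2 — PE[1][1] acc=77, pass-E 7, pass-S 77
— OS: 2×2; PE[1][1] trace:
  after 0 — PE[1][1] acc=0, pass-E 0, pass-S 0
  after 1 — PE[1][1] acc=0, pass-E 0, pass-S 0
  after 2 — PE[1][1] acc=42, pass-E 6, pass-S 7
— RS: 2×2; PE[1][1] trace:
  after 0 — PE[1][1] acc=0, pass-E 0, pass-S 0
  after 1 — PE[1][1] acc=0, pass-E 0, pass-S 0
  after 2 — PE[1][1] acc=66, pass-E 66, pass-S 4

dataflow = RS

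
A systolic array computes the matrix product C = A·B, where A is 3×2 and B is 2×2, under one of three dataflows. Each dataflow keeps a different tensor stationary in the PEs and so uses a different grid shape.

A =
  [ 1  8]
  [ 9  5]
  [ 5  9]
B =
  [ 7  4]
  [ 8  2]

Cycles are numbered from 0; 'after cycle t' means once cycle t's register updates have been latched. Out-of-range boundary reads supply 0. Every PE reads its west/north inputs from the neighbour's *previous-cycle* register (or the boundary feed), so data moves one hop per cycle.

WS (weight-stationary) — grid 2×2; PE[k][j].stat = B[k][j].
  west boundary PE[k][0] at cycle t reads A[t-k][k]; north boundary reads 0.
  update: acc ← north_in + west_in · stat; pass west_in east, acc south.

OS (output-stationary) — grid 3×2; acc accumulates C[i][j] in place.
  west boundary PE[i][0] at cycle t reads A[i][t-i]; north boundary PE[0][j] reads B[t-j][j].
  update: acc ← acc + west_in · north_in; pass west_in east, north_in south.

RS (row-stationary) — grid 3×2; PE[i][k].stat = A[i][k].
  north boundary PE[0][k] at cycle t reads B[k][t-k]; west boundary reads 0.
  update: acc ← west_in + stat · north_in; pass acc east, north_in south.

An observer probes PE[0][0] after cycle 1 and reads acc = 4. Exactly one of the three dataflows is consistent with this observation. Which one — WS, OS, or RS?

Under WS (2×2), PE[0][0]:
  t=0 PE[0][0]: acc=7 h=1 v=7
  t=1 PE[0][0]: acc=63 h=9 v=63
Under OS (3×2), PE[0][0]:
  t=0 PE[0][0]: acc=7 h=1 v=7
  t=1 PE[0][0]: acc=71 h=8 v=8
Under RS (3×2), PE[0][0]:
  t=0 PE[0][0]: acc=7 h=7 v=7
  t=1 PE[0][0]: acc=4 h=4 v=4

dataflow = RS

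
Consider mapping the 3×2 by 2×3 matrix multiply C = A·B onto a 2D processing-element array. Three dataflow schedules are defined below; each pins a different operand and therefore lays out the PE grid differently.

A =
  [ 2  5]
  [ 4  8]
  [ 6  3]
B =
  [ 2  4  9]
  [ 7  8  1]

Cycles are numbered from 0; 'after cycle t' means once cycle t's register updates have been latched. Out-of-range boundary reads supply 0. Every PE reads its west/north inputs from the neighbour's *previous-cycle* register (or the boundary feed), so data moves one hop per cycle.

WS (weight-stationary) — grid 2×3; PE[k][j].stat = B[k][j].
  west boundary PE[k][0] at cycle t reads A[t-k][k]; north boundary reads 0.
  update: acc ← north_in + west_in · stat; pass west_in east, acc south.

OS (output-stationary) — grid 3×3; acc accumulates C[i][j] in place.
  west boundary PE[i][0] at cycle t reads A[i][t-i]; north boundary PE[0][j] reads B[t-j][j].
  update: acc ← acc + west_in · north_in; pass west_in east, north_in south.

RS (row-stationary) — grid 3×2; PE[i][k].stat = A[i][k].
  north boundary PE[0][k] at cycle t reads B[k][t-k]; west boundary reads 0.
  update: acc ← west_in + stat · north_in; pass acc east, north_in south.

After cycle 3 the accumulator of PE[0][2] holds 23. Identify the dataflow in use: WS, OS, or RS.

Under WS (2×3), PE[0][2]:
  t=0 PE[0][2]: acc=0 h=0 v=0
  t=1 PE[0][2]: acc=0 h=0 v=0
  t=2 PE[0][2]: acc=18 h=2 v=18
  t=3 PE[0][2]: acc=36 h=4 v=36
Under OS (3×3), PE[0][2]:
  t=0 PE[0][2]: acc=0 h=0 v=0
  t=1 PE[0][2]: acc=0 h=0 v=0
  t=2 PE[0][2]: acc=18 h=2 v=9
  t=3 PE[0][2]: acc=23 h=5 v=1
— RS: 3×2 array has no PE[0][2].

dataflow = OS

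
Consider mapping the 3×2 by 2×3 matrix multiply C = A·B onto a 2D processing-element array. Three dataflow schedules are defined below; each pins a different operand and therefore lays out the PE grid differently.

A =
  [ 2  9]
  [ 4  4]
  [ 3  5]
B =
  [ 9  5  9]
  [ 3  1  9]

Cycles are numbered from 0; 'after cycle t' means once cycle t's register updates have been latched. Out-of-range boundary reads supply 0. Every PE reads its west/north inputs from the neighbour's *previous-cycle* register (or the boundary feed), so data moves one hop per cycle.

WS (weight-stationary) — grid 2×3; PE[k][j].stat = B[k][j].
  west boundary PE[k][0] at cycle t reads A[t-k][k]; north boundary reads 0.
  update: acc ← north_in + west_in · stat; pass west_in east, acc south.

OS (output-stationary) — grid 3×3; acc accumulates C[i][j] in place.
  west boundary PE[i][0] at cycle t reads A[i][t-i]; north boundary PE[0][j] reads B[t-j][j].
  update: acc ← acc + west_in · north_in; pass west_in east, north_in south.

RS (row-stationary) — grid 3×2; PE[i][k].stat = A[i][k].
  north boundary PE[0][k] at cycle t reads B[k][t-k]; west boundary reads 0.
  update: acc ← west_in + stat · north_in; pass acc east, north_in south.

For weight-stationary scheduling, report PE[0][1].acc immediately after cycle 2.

PE[0][1].acc = 20

WS (2×3). Following PE[0][1] plus its west/north inputs:
  step 0 · PE0,0: acc=18; fwd→2 fwd↓18
  step 0 · PE0,1: acc=0; fwd→0 fwd↓0
  step 1 · PE0,0: acc=36; fwd→4 fwd↓36
  step 1 · PE0,1: acc=10; fwd→2 fwd↓10
  step 2 · PE0,0: acc=27; fwd→3 fwd↓27
  step 2 · PE0,1: acc=20; fwd→4 fwd↓20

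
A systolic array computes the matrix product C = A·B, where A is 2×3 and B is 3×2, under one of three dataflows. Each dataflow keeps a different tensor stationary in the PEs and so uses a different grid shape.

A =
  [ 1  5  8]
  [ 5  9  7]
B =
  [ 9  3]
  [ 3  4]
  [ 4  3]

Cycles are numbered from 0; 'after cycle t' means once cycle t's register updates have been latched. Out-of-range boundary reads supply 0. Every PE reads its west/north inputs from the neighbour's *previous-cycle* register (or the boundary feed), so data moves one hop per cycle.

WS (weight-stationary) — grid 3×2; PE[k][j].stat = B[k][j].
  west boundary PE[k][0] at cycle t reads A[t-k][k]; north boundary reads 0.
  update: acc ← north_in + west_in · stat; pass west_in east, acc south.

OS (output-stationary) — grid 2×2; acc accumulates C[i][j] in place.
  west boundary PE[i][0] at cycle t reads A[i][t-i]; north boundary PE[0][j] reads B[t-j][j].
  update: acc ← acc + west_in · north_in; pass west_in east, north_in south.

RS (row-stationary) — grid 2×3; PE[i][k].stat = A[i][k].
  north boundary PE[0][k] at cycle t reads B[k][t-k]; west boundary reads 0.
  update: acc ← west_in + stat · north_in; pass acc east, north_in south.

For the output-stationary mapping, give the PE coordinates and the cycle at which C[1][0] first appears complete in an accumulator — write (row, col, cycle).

(row, col, cycle) = (1, 0, 3)

Under OS, C[1][0] lands at PE[1][0]:
  after 0 — PE[1][0] acc=0, pass-E 0, pass-S 0
  after 1 — PE[1][0] acc=45, pass-E 5, pass-S 9
  after 2 — PE[1][0] acc=72, pass-E 9, pass-S 3
  after 3 — PE[1][0] acc=100, pass-E 7, pass-S 4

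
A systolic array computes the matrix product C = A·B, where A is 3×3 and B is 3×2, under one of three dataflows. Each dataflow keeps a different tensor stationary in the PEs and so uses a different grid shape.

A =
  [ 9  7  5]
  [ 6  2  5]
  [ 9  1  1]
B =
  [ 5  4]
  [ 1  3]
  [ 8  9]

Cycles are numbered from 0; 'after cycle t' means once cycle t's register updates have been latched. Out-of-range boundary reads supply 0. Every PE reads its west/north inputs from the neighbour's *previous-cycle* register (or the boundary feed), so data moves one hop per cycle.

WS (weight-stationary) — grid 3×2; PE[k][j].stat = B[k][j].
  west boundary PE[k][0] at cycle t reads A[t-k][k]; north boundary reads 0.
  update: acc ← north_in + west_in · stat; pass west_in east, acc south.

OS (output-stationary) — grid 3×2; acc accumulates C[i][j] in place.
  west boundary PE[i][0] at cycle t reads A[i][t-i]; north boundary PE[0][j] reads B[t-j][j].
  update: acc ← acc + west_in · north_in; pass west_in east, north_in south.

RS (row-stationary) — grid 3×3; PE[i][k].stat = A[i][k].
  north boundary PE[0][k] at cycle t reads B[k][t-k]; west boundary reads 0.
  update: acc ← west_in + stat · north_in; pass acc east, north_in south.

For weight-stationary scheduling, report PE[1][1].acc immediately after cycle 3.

Tracing WS — 3×2 array, target PE[1][1]:
  [0] (0,1) acc=0 (h:0 v:0)
  [0] (1,0) acc=0 (h:0 v:0)
  [0] (1,1) acc=0 (h:0 v:0)
  [1] (0,1) acc=36 (h:9 v:36)
  [1] (1,0) acc=52 (h:7 v:52)
  [1] (1,1) acc=0 (h:0 v:0)
  [2] (0,1) acc=24 (h:6 v:24)
  [2] (1,0) acc=32 (h:2 v:32)
  [2] (1,1) acc=57 (h:7 v:57)
  [3] (0,1) acc=36 (h:9 v:36)
  [3] (1,0) acc=46 (h:1 v:46)
  [3] (1,1) acc=30 (h:2 v:30)

PE[1][1].acc = 30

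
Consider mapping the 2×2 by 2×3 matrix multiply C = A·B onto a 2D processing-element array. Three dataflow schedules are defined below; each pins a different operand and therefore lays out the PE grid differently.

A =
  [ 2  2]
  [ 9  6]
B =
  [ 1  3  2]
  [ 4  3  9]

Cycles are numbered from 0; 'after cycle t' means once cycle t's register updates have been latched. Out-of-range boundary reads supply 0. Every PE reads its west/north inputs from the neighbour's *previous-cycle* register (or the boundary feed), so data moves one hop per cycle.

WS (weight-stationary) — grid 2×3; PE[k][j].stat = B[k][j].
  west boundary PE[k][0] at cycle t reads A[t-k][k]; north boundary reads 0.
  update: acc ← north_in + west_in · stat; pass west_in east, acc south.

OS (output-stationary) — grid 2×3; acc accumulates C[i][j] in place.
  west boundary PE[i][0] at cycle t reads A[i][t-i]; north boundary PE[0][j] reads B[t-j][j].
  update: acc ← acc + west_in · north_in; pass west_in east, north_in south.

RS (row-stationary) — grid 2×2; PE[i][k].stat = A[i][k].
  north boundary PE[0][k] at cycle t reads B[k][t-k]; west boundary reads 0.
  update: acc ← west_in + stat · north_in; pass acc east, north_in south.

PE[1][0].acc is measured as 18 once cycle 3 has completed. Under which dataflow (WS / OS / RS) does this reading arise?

dataflow = RS

Under WS (2×3), PE[1][0]:
  0: (1,0).acc=0  regs=<0,0>
  1: (1,0).acc=10  regs=<2,10>
  2: (1,0).acc=33  regs=<6,33>
  3: (1,0).acc=0  regs=<0,0>
Under OS (2×3), PE[1][0]:
  0: (1,0).acc=0  regs=<0,0>
  1: (1,0).acc=9  regs=<9,1>
  2: (1,0).acc=33  regs=<6,4>
  3: (1,0).acc=33  regs=<0,0>
Under RS (2×2), PE[1][0]:
  0: (1,0).acc=0  regs=<0,0>
  1: (1,0).acc=9  regs=<9,1>
  2: (1,0).acc=27  regs=<27,3>
  3: (1,0).acc=18  regs=<18,2>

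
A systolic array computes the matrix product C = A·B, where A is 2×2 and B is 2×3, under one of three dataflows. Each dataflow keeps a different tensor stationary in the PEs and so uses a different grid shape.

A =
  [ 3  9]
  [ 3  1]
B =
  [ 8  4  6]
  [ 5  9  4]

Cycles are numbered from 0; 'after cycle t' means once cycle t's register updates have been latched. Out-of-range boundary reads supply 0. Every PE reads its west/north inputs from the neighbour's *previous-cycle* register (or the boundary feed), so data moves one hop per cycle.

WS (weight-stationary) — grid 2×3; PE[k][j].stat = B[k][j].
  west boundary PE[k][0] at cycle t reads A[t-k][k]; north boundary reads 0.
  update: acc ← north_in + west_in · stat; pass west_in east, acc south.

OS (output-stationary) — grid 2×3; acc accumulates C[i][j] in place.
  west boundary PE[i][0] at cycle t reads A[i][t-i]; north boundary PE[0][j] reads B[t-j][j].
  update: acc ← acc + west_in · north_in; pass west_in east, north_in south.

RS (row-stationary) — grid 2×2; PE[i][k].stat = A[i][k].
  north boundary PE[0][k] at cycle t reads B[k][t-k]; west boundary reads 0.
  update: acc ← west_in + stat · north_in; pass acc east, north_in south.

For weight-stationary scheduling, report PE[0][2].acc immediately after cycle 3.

WS (2×3). Following PE[0][2] plus its west/north inputs:
  c0 r0c1: 0 / 0 / 0
  c0 r0c2: 0 / 0 / 0
  c1 r0c1: 12 / 3 / 12
  c1 r0c2: 0 / 0 / 0
  c2 r0c1: 12 / 3 / 12
  c2 r0c2: 18 / 3 / 18
  c3 r0c1: 0 / 0 / 0
  c3 r0c2: 18 / 3 / 18

PE[0][2].acc = 18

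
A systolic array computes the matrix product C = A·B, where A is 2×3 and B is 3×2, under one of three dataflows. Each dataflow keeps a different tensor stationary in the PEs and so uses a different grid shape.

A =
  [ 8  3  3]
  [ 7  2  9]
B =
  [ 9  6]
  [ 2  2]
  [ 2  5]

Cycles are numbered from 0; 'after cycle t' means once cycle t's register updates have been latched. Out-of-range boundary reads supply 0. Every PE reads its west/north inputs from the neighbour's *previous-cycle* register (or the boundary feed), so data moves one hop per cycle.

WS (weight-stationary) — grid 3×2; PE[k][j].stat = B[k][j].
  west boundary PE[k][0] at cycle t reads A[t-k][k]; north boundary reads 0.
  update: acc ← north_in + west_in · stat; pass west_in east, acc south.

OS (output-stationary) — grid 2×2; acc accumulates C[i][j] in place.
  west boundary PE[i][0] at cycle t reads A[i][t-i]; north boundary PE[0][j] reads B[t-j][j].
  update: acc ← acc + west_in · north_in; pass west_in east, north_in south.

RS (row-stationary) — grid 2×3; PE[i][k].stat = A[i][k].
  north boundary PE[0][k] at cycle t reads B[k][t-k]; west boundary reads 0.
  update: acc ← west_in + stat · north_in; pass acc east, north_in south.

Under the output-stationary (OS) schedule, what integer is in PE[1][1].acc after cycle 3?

PE[1][1].acc = 46

Tracing OS — 2×2 array, target PE[1][1]:
  c0 r0c1: 0 / 0 / 0
  c0 r1c0: 0 / 0 / 0
  c0 r1c1: 0 / 0 / 0
  c1 r0c1: 48 / 8 / 6
  c1 r1c0: 63 / 7 / 9
  c1 r1c1: 0 / 0 / 0
  c2 r0c1: 54 / 3 / 2
  c2 r1c0: 67 / 2 / 2
  c2 r1c1: 42 / 7 / 6
  c3 r0c1: 69 / 3 / 5
  c3 r1c0: 85 / 9 / 2
  c3 r1c1: 46 / 2 / 2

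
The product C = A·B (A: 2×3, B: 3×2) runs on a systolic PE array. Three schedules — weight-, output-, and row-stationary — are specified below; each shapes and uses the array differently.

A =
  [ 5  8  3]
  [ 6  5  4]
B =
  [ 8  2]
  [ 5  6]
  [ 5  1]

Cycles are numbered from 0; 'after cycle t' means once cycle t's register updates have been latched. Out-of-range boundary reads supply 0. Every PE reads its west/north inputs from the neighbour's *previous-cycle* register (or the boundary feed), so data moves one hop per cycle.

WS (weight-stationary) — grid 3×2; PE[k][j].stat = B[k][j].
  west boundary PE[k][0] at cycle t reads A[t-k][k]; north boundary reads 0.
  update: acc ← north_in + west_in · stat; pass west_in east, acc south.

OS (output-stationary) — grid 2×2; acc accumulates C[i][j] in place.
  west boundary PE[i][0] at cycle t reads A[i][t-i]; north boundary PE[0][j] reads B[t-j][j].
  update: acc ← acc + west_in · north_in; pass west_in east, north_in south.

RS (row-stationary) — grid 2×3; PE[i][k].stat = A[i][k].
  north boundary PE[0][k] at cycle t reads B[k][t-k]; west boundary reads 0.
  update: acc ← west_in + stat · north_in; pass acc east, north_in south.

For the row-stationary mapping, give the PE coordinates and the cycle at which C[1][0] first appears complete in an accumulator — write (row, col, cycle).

(row, col, cycle) = (1, 2, 3)

RS: C[1][0] accumulates in PE[1][2]:
  [0] (1,2) acc=0 (h:0 v:0)
  [1] (1,2) acc=0 (h:0 v:0)
  [2] (1,2) acc=0 (h:0 v:0)
  [3] (1,2) acc=93 (h:93 v:5)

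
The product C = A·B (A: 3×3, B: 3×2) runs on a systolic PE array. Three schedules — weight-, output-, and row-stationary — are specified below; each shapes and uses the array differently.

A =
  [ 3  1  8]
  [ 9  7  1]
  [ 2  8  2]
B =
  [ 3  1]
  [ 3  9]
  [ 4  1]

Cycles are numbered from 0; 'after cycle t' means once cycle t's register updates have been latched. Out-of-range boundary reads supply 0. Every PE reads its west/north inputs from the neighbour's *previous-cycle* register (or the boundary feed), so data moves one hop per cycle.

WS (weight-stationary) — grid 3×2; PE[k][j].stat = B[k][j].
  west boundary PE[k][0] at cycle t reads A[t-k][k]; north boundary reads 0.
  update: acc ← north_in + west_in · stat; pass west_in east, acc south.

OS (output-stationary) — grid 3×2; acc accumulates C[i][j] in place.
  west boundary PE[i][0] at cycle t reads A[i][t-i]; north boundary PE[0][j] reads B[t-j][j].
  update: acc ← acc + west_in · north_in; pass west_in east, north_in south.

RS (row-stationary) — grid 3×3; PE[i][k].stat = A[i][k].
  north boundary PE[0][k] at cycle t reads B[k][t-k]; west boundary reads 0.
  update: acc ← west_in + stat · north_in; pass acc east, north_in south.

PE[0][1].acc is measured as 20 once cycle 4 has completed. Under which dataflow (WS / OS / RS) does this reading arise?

— WS: 3×2; PE[0][1] trace:
  cycle 0: PE[0][1] → acc 0, east 0, south 0
  cycle 1: PE[0][1] → acc 3, east 3, south 3
  cycle 2: PE[0][1] → acc 9, east 9, south 9
  cycle 3: PE[0][1] → acc 2, east 2, south 2
  cycle 4: PE[0][1] → acc 0, east 0, south 0
— OS: 3×2; PE[0][1] trace:
  cycle 0: PE[0][1] → acc 0, east 0, south 0
  cycle 1: PE[0][1] → acc 3, east 3, south 1
  cycle 2: PE[0][1] → acc 12, east 1, south 9
  cycle 3: PE[0][1] → acc 20, east 8, south 1
  cycle 4: PE[0][1] → acc 20, east 0, south 0
— RS: 3×3; PE[0][1] trace:
  cycle 0: PE[0][1] → acc 0, east 0, south 0
  cycle 1: PE[0][1] → acc 12, east 12, south 3
  cycle 2: PE[0][1] → acc 12, east 12, south 9
  cycle 3: PE[0][1] → acc 0, east 0, south 0
  cycle 4: PE[0][1] → acc 0, east 0, south 0

dataflow = OS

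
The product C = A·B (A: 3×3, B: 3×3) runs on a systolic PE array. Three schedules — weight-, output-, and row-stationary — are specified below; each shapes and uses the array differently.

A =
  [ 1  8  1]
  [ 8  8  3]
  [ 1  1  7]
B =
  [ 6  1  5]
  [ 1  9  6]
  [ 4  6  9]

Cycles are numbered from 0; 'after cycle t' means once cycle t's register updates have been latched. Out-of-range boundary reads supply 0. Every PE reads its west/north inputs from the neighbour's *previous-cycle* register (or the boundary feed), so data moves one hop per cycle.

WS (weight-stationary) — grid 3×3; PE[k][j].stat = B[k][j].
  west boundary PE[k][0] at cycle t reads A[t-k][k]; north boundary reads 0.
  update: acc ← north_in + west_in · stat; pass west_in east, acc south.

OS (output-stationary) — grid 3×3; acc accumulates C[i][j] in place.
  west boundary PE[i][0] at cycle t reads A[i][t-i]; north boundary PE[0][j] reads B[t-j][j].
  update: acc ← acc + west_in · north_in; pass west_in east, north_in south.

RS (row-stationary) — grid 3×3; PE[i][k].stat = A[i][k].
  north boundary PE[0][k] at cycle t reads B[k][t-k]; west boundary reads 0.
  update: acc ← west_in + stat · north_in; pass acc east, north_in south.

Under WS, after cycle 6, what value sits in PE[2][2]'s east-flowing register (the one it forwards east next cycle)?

WS on a 3×3 grid — tracing PE[2][2] and its feeders:
  [0] (1,2) acc=0 (h:0 v:0)
  [0] (2,1) acc=0 (h:0 v:0)
  [0] (2,2) acc=0 (h:0 v:0)
  [1] (1,2) acc=0 (h:0 v:0)
  [1] (2,1) acc=0 (h:0 v:0)
  [1] (2,2) acc=0 (h:0 v:0)
  [2] (1,2) acc=0 (h:0 v:0)
  [2] (2,1) acc=0 (h:0 v:0)
  [2] (2,2) acc=0 (h:0 v:0)
  [3] (1,2) acc=53 (h:8 v:53)
  [3] (2,1) acc=79 (h:1 v:79)
  [3] (2,2) acc=0 (h:0 v:0)
  [4] (1,2) acc=88 (h:8 v:88)
  [4] (2,1) acc=98 (h:3 v:98)
  [4] (2,2) acc=62 (h:1 v:62)
  [5] (1,2) acc=11 (h:1 v:11)
  [5] (2,1) acc=52 (h:7 v:52)
  [5] (2,2) acc=115 (h:3 v:115)
  [6] (1,2) acc=0 (h:0 v:0)
  [6] (2,1) acc=0 (h:0 v:0)
  [6] (2,2) acc=74 (h:7 v:74)

register = 7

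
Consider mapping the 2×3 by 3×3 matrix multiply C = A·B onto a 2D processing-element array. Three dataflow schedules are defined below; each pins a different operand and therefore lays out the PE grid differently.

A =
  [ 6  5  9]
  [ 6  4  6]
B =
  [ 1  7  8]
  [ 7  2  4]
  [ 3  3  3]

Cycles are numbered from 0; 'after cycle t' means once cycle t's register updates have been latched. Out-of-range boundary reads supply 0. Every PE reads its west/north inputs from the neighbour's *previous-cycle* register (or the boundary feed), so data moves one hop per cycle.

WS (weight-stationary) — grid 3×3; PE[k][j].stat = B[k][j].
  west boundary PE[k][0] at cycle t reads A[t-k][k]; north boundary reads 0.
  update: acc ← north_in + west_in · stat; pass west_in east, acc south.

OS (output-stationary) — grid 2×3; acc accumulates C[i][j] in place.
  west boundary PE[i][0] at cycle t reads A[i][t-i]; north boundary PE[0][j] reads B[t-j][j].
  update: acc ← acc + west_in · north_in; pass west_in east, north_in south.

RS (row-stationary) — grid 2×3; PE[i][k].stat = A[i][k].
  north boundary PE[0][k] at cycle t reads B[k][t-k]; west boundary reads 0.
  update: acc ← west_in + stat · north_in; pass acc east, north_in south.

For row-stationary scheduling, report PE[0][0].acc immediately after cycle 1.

RS (2×3). Following PE[0][0] plus its west/north inputs:
  after 0 — PE[0][0] acc=6, pass-E 6, pass-S 1
  after 1 — PE[0][0] acc=42, pass-E 42, pass-S 7

PE[0][0].acc = 42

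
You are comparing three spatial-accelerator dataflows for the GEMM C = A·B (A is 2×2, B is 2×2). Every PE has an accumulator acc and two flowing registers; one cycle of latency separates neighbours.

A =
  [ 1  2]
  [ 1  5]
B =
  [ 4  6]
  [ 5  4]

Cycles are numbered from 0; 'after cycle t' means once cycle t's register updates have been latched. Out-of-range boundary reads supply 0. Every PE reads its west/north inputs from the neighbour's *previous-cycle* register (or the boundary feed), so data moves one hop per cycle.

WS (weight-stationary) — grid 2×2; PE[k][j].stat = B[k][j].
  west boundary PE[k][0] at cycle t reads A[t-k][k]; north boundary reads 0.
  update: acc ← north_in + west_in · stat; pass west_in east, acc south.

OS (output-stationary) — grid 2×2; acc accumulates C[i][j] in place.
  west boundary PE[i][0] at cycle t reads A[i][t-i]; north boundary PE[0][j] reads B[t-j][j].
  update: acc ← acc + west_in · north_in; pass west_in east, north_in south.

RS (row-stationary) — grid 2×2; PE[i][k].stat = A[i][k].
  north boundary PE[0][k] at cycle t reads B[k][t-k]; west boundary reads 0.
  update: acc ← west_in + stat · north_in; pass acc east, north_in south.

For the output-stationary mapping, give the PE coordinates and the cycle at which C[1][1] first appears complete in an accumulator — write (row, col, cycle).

(row, col, cycle) = (1, 1, 3)

OS — PE[1][1] is where C[1][1] collects:
  0: (1,1).acc=0  regs=<0,0>
  1: (1,1).acc=0  regs=<0,0>
  2: (1,1).acc=6  regs=<1,6>
  3: (1,1).acc=26  regs=<5,4>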